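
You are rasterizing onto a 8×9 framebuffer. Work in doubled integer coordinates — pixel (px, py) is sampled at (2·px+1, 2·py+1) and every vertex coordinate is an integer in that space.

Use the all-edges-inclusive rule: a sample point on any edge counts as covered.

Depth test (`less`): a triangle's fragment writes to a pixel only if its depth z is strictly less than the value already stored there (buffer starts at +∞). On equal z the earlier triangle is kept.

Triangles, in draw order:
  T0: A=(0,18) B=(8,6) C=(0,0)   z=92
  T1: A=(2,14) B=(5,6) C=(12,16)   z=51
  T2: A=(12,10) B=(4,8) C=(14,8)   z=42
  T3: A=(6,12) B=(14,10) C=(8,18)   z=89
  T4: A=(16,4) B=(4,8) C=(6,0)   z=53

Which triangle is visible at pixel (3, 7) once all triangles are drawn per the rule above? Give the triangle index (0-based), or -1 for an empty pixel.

T0:
  2·area = 144  (B↔C swapped to make it positive)
  edge (0, 18)→(0, 0): d=(0,-18) inclusive
  edge (0, 0)→(8, 6): d=(8,6) inclusive
  edge (8, 6)→(0, 18): d=(-8,12) inclusive
    (0,0)@(1, 1): e=[18,2,124] → █
    (1,0)@(3, 1): e=[54,-10,100] → ·
    (0,1)@(1, 3): e=[18,18,108] → █
    (1,1)@(3, 3): e=[54,6,84] → █
    (2,1)@(5, 3): e=[90,-6,60] → ·
    (0,2)@(1, 5): e=[18,34,92] → █
    (2,2)@(5, 5): e=[90,10,44] → █
    (3,2)@(7, 5): e=[126,-2,20] → ·
    (0,3)@(1, 7): e=[18,50,76] → █
    (3,3)@(7, 7): e=[126,14,4] → █
    (4,3)@(9, 7): e=[162,2,-20] → ·
    (0,4)@(1, 9): e=[18,66,60] → █
  covered (18 px):
    █ · · · · · · ·
    █ █ · · · · · ·
    █ █ █ · · · · ·
    █ █ █ █ · · · ·
    █ █ █ · · · · ·
    █ █ · · · · · ·
    █ █ · · · · · ·
    █ · · · · · · ·
    · · · · · · · ·
T1:
  2·area = 86
  edge (2, 14)→(5, 6): d=(3,-8) inclusive
  edge (5, 6)→(12, 16): d=(7,10) inclusive
  edge (12, 16)→(2, 14): d=(-10,-2) inclusive
    (2,3)@(5, 7): e=[3,7,76] → █
    (3,3)@(7, 7): e=[19,-13,80] → ·
    (2,4)@(5, 9): e=[9,21,56] → █
    (3,4)@(7, 9): e=[25,1,60] → █
    (4,4)@(9, 9): e=[41,-19,64] → ·
    (2,5)@(5, 11): e=[15,35,36] → █
    (4,5)@(9, 11): e=[47,-5,44] → ·
    (1,6)@(3, 13): e=[5,69,12] → █
    (4,6)@(9, 13): e=[53,9,24] → █
    (5,6)@(11, 13): e=[69,-11,28] → ·
    (1,7)@(3, 15): e=[11,83,-8] → ·
    (2,7)@(5, 15): e=[27,63,-4] → ·
    (3,7)@(7, 15): e=[43,43,0] → █  [on edge]
  covered (12 px):
    · · · · · · · ·
    · · · · · · · ·
    · · · · · · · ·
    · · █ · · · · ·
    · · █ █ · · · ·
    · · █ █ · · · ·
    · █ █ █ █ · · ·
    · · · █ █ █ · ·
    · · · · · · · ·
T2:
  2·area = 20
  edge (12, 10)→(4, 8): d=(-8,-2) inclusive
  edge (4, 8)→(14, 8): d=(10,0) inclusive
  edge (14, 8)→(12, 10): d=(-2,2) inclusive
    (7,3)@(15, 7): e=[30,-10,0] → ·  [on edge]
    (4,4)@(9, 9): e=[2,10,8] → █
    (5,4)@(11, 9): e=[6,10,4] → █
    (6,4)@(13, 9): e=[10,10,0] → █  [on edge]
    (7,4)@(15, 9): e=[14,10,-4] → ·
    (4,5)@(9, 11): e=[-14,30,4] → ·
    (5,5)@(11, 11): e=[-10,30,0] → ·  [on edge]
    (6,5)@(13, 11): e=[-6,30,-4] → ·
    (4,6)@(9, 13): e=[-30,50,0] → ·  [on edge]
    (3,7)@(7, 15): e=[-50,70,0] → ·  [on edge]
    (2,8)@(5, 17): e=[-70,90,0] → ·  [on edge]
  covered (3 px):
    · · · · · · · ·
    · · · · · · · ·
    · · · · · · · ·
    · · · · · · · ·
    · · · · █ █ █ ·
    · · · · · · · ·
    · · · · · · · ·
    · · · · · · · ·
    · · · · · · · ·
T3:
  2·area = 52
  edge (6, 12)→(14, 10): d=(8,-2) inclusive
  edge (14, 10)→(8, 18): d=(-6,8) inclusive
  edge (8, 18)→(6, 12): d=(-2,-6) inclusive
    (1,1)@(3, 3): e=[-78,130,0] → ·  [on edge]
    (2,4)@(5, 9): e=[-26,78,0] → ·  [on edge]
    (5,5)@(11, 11): e=[2,18,32] → █
    (6,5)@(13, 11): e=[6,2,44] → █
    (7,5)@(15, 11): e=[10,-14,56] → ·
    (3,6)@(7, 13): e=[10,38,4] → █
    (4,6)@(9, 13): e=[14,22,16] → █
    (6,6)@(13, 13): e=[22,-10,40] → ·
    (3,7)@(7, 15): e=[26,26,0] → █  [on edge]
    (5,7)@(11, 15): e=[34,-6,24] → ·
    (3,8)@(7, 17): e=[42,14,-4] → ·
    (4,8)@(9, 17): e=[46,-2,8] → ·
  covered (7 px):
    · · · · · · · ·
    · · · · · · · ·
    · · · · · · · ·
    · · · · · · · ·
    · · · · · · · ·
    · · · · · █ █ ·
    · · · █ █ █ · ·
    · · · █ █ · · ·
    · · · · · · · ·
T4:
  2·area = 88
  edge (16, 4)→(4, 8): d=(-12,4) inclusive
  edge (4, 8)→(6, 0): d=(2,-8) inclusive
  edge (6, 0)→(16, 4): d=(10,4) inclusive
    (3,0)@(7, 1): e=[72,10,6] → █
    (4,0)@(9, 1): e=[64,26,-2] → ·
    (3,1)@(7, 3): e=[48,14,26] → █
    (4,1)@(9, 3): e=[40,30,18] → █
    (5,1)@(11, 3): e=[32,46,10] → █
    (6,1)@(13, 3): e=[24,62,2] → █
    (7,1)@(15, 3): e=[16,78,-6] → ·
    (2,2)@(5, 5): e=[32,2,54] → █
    (6,2)@(13, 5): e=[0,66,22] → █  [on edge]
    (7,2)@(15, 5): e=[-8,82,14] → ·
    (2,3)@(5, 7): e=[8,6,74] → █
    (3,3)@(7, 7): e=[0,22,66] → █  [on edge]
    (0,4)@(1, 9): e=[0,-22,110] → ·  [on edge]
  covered (12 px):
    · · · █ · · · ·
    · · · █ █ █ █ ·
    · · █ █ █ █ █ ·
    · · █ █ · · · ·
    · · · · · · · ·
    · · · · · · · ·
    · · · · · · · ·
    · · · · · · · ·
    · · · · · · · ·

Z-buffer (winner per pixel, '.' = empty):
  0 . . 4 . . . .
  0 0 . 4 4 4 4 .
  0 0 4 4 4 4 4 .
  0 0 1 4 . . . .
  0 0 1 1 2 2 2 .
  0 0 1 1 . 3 3 .
  0 1 1 1 1 3 . .
  0 . . 1 1 1 . .
  . . . . . . . .

Result: 1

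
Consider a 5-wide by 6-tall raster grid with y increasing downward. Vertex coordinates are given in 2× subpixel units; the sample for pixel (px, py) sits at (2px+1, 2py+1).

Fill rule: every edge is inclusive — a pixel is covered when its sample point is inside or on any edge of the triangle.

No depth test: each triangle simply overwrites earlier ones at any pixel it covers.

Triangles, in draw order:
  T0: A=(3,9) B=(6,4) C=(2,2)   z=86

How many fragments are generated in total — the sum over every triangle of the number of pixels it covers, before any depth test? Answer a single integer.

T0:
  2·area = 26  (B↔C swapped to make it positive)
  edge (3, 9)→(2, 2): d=(-1,-7) inclusive
  edge (2, 2)→(6, 4): d=(4,2) inclusive
  edge (6, 4)→(3, 9): d=(-3,5) inclusive
    (1,1)@(3, 3): e=[6,2,18] → #
    (2,1)@(5, 3): e=[20,-2,8] → ·
    (1,2)@(3, 5): e=[4,10,12] → #
    (2,2)@(5, 5): e=[18,6,2] → #
    (3,2)@(7, 5): e=[32,2,-8] → ·
    (1,3)@(3, 7): e=[2,18,6] → #
    (2,3)@(5, 7): e=[16,14,-4] → ·
    (1,4)@(3, 9): e=[0,26,0] → #  [on edge]
    (2,4)@(5, 9): e=[14,22,-10] → ·
    (1,5)@(3, 11): e=[-2,34,-6] → ·
  covered (5 px):
    · · · · ·
    · # · · ·
    · # # · ·
    · # · · ·
    · # · · ·
    · · · · ·

Final: 5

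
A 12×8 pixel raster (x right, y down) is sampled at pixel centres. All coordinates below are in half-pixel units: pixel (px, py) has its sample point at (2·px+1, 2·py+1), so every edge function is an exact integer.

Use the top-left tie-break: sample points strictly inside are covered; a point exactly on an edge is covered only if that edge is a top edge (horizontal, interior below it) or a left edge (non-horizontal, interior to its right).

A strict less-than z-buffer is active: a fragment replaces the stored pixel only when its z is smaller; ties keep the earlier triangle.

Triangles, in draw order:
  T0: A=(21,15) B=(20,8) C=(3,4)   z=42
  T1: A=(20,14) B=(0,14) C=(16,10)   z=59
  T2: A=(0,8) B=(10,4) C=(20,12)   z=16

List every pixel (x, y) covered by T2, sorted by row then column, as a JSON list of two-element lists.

T0:
  2·area = 115  (B↔C swapped to make it positive)
  edge (21, 15)→(3, 4): d=(-18,-11) top-left  bias=+0
  edge (3, 4)→(20, 8): d=(17,4) right/bottom  bias=-1
  edge (20, 8)→(21, 15): d=(1,7) right/bottom  bias=-1
    (9,0)@(19, 1): e=[230,-115,0] → ·  [on edge]
    (2,2)@(5, 5): e=[4,9,102] → █
    (3,2)@(7, 5): e=[26,1,88] → █
    (4,2)@(9, 5): e=[48,-7,74] → ·
    (2,3)@(5, 7): e=[-32,43,104] → ·
    (3,3)@(7, 7): e=[-10,35,90] → ·
    (4,3)@(9, 7): e=[12,27,76] → █
    (5,3)@(11, 7): e=[34,19,62] → █
    (6,3)@(13, 7): e=[56,11,48] → █
    (7,3)@(15, 7): e=[78,3,34] → █
    (8,3)@(17, 7): e=[100,-5,20] → ·
    (4,4)@(9, 9): e=[-24,61,78] → ·
    (10,7)@(21, 15): e=[0,115,0] → ·  [on edge]
  covered (14 px):
    · · · · · · · · · · · ·
    · · · · · · · · · · · ·
    · · █ █ · · · · · · · ·
    · · · · █ █ █ █ · · · ·
    · · · · · · █ █ █ █ · ·
    · · · · · · · █ █ █ · ·
    · · · · · · · · · █ · ·
    · · · · · · · · · · · ·
T1:
  2·area = 80
  edge (20, 14)→(0, 14): d=(-20,0) right/bottom  bias=-1
  edge (0, 14)→(16, 10): d=(16,-4) top-left  bias=+0
  edge (16, 10)→(20, 14): d=(4,4) right/bottom  bias=-1
    (3,0)@(7, 1): e=[260,-180,0] → ·  [on edge]
    (4,1)@(9, 3): e=[220,-140,0] → ·  [on edge]
    (5,2)@(11, 5): e=[180,-100,0] → ·  [on edge]
    (6,3)@(13, 7): e=[140,-60,0] → ·  [on edge]
    (7,4)@(15, 9): e=[100,-20,0] → ·  [on edge]
    (6,5)@(13, 11): e=[60,4,16] → █
    (7,5)@(15, 11): e=[60,12,8] → █
    (8,5)@(17, 11): e=[60,20,0] → ·  [on edge]
    (2,6)@(5, 13): e=[20,4,56] → █
    (3,6)@(7, 13): e=[20,12,48] → █
    (4,6)@(9, 13): e=[20,20,40] → █
    (5,6)@(11, 13): e=[20,28,32] → █
    (9,6)@(19, 13): e=[20,60,0] → ·  [on edge]
    (10,7)@(21, 15): e=[-20,100,0] → ·  [on edge]
  covered (9 px):
    · · · · · · · · · · · ·
    · · · · · · · · · · · ·
    · · · · · · · · · · · ·
    · · · · · · · · · · · ·
    · · · · · · · · · · · ·
    · · · · · · █ █ · · · ·
    · · █ █ █ █ █ █ █ · · ·
    · · · · · · · · · · · ·
T2:
  2·area = 120
  edge (0, 8)→(10, 4): d=(10,-4) top-left  bias=+0
  edge (10, 4)→(20, 12): d=(10,8) right/bottom  bias=-1
  edge (20, 12)→(0, 8): d=(-20,-4) top-left  bias=+0
    (4,2)@(9, 5): e=[6,18,96] → █
    (5,2)@(11, 5): e=[14,2,104] → █
    (6,2)@(13, 5): e=[22,-14,112] → ·
    (1,3)@(3, 7): e=[2,86,32] → █
    (2,3)@(5, 7): e=[10,70,40] → █
    (3,3)@(7, 7): e=[18,54,48] → █
    (6,3)@(13, 7): e=[42,6,72] → █
    (7,3)@(15, 7): e=[50,-10,80] → ·
    (1,4)@(3, 9): e=[22,106,-8] → ·
    (2,4)@(5, 9): e=[30,90,0] → █  [on edge]
    (7,4)@(15, 9): e=[70,10,40] → █
    (8,4)@(17, 9): e=[78,-6,48] → ·
    (7,5)@(15, 11): e=[90,30,0] → █  [on edge]
  covered (16 px):
    · · · · · · · · · · · ·
    · · · · · · · · · · · ·
    · · · · █ █ · · · · · ·
    · █ █ █ █ █ █ · · · · ·
    · · █ █ █ █ █ █ · · · ·
    · · · · · · · █ █ · · ·
    · · · · · · · · · · · ·
    · · · · · · · · · · · ·

Answer: [[4,2],[5,2],[1,3],[2,3],[3,3],[4,3],[5,3],[6,3],[2,4],[3,4],[4,4],[5,4],[6,4],[7,4],[7,5],[8,5]]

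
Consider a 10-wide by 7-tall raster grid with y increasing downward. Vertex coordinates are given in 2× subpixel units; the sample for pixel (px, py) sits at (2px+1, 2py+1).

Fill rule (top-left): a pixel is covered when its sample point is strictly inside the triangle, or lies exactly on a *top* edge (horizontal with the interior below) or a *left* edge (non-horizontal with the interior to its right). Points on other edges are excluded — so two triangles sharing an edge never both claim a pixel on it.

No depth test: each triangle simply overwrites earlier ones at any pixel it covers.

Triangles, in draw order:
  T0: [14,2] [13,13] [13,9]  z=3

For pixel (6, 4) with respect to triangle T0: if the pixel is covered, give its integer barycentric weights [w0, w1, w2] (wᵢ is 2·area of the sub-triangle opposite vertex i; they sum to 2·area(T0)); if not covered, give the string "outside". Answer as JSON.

T0:
  2·area = 4
  edge (14, 2)→(13, 13): d=(-1,11) right/bottom  bias=-1
  edge (13, 13)→(13, 9): d=(0,-4) top-left  bias=+0
  edge (13, 9)→(14, 2): d=(1,-7) top-left  bias=+0
    (6,0)@(13, 1): e=[12,0,-8] → ·  [on edge]
    (6,1)@(13, 3): e=[10,0,-6] → ·  [on edge]
    (6,2)@(13, 5): e=[8,0,-4] → ·  [on edge]
    (6,3)@(13, 7): e=[6,0,-2] → ·  [on edge]
    (6,4)@(13, 9): e=[4,0,0] → █  [on edge]
    (7,4)@(15, 9): e=[-18,8,14] → ·
    (6,5)@(13, 11): e=[2,0,2] → █  [on edge]
    (7,5)@(15, 11): e=[-20,8,16] → ·
    (6,6)@(13, 13): e=[0,0,4] → ·  [on edge]
  covered (2 px):
    · · · · · · · · · ·
    · · · · · · · · · ·
    · · · · · · · · · ·
    · · · · · · · · · ·
    · · · · · · █ · · ·
    · · · · · · █ · · ·
    · · · · · · · · · ·

Result: [0,0,4]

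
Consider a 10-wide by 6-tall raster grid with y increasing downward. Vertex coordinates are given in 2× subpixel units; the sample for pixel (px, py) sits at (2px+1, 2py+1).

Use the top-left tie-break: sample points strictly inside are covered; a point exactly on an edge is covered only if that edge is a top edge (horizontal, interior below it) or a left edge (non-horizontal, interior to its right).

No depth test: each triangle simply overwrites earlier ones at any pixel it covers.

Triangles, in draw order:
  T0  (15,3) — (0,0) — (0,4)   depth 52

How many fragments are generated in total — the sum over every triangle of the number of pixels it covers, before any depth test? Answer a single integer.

T0:
  2·area = 60  (B↔C swapped to make it positive)
  edge (15, 3)→(0, 4): d=(-15,1) right/bottom  bias=-1
  edge (0, 4)→(0, 0): d=(0,-4) top-left  bias=+0
  edge (0, 0)→(15, 3): d=(15,3) right/bottom  bias=-1
    (0,0)@(1, 1): e=[44,4,12] → #
    (1,0)@(3, 1): e=[42,12,6] → #
    (2,0)@(5, 1): e=[40,20,0] → ·  [on edge]
    (0,1)@(1, 3): e=[14,4,42] → #
    (2,1)@(5, 3): e=[10,20,30] → #
    (3,1)@(7, 3): e=[8,28,24] → #
    (4,1)@(9, 3): e=[6,36,18] → #
    (5,1)@(11, 3): e=[4,44,12] → #
    (6,1)@(13, 3): e=[2,52,6] → #
    (7,1)@(15, 3): e=[0,60,0] → ·  [on edge]
    (0,2)@(1, 5): e=[-16,4,72] → ·
    (1,2)@(3, 5): e=[-18,12,66] → ·
  covered (9 px):
    # # · · · · · · · ·
    # # # # # # # · · ·
    · · · · · · · · · ·
    · · · · · · · · · ·
    · · · · · · · · · ·
    · · · · · · · · · ·

Answer: 9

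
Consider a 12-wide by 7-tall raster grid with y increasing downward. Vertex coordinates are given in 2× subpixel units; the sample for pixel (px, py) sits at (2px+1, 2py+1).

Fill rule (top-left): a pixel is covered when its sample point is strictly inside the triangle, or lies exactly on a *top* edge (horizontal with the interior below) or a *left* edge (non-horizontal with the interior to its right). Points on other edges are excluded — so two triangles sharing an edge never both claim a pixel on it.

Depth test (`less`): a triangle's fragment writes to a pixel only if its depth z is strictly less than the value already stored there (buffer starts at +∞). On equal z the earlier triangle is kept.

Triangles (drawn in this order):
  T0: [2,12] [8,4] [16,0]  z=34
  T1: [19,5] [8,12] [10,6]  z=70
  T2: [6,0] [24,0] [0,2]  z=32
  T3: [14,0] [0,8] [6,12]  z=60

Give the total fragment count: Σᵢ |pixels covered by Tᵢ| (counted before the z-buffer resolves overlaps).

T0:
  2·area = 40
  edge (2, 12)→(8, 4): d=(6,-8) top-left  bias=+0
  edge (8, 4)→(16, 0): d=(8,-4) top-left  bias=+0
  edge (16, 0)→(2, 12): d=(-14,12) right/bottom  bias=-1
    (5,1)@(11, 3): e=[18,4,18] → █
    (6,1)@(13, 3): e=[34,12,-6] → ·
    (4,2)@(9, 5): e=[14,12,14] → █
    (5,2)@(11, 5): e=[30,20,-10] → ·
    (3,3)@(7, 7): e=[10,20,10] → █
    (4,3)@(9, 7): e=[26,28,-14] → ·
    (2,4)@(5, 9): e=[6,28,6] → █
    (3,4)@(7, 9): e=[22,36,-18] → ·
    (1,5)@(3, 11): e=[2,36,2] → █
    (2,5)@(5, 11): e=[18,44,-22] → ·
    (1,6)@(3, 13): e=[14,52,-26] → ·
  covered (5 px):
    · · · · · · · · · · · ·
    · · · · · █ · · · · · ·
    · · · · █ · · · · · · ·
    · · · █ · · · · · · · ·
    · · █ · · · · · · · · ·
    · █ · · · · · · · · · ·
    · · · · · · · · · · · ·
T1:
  2·area = 52
  edge (19, 5)→(8, 12): d=(-11,7) right/bottom  bias=-1
  edge (8, 12)→(10, 6): d=(2,-6) top-left  bias=+0
  edge (10, 6)→(19, 5): d=(9,-1) top-left  bias=+0
    (5,1)@(11, 3): e=[78,0,-26] → ·  [on edge]
    (9,2)@(19, 5): e=[0,52,0] → ·  [on edge]
    (0,3)@(1, 7): e=[104,-52,0] → ·  [on edge]
    (5,3)@(11, 7): e=[34,8,10] → █
    (6,3)@(13, 7): e=[20,20,12] → █
    (7,3)@(15, 7): e=[6,32,14] → █
    (8,3)@(17, 7): e=[-8,44,16] → ·
    (4,4)@(9, 9): e=[26,0,26] → █  [on edge]
    (6,4)@(13, 9): e=[-2,24,30] → ·
    (7,4)@(15, 9): e=[-16,36,32] → ·
    (4,5)@(9, 11): e=[4,4,44] → █
    (5,5)@(11, 11): e=[-10,16,46] → ·
  covered (6 px):
    · · · · · · · · · · · ·
    · · · · · · · · · · · ·
    · · · · · · · · · · · ·
    · · · · · █ █ █ · · · ·
    · · · · █ █ · · · · · ·
    · · · · █ · · · · · · ·
    · · · · · · · · · · · ·
T2:
  2·area = 36
  edge (6, 0)→(24, 0): d=(18,0) top-left  bias=+0
  edge (24, 0)→(0, 2): d=(-24,2) right/bottom  bias=-1
  edge (0, 2)→(6, 0): d=(6,-2) top-left  bias=+0
    (1,0)@(3, 1): e=[18,18,0] → █  [on edge]
    (2,0)@(5, 1): e=[18,14,4] → █
    (3,0)@(7, 1): e=[18,10,8] → █
    (4,0)@(9, 1): e=[18,6,12] → █
    (5,0)@(11, 1): e=[18,2,16] → █
    (6,0)@(13, 1): e=[18,-2,20] → ·
    (1,1)@(3, 3): e=[54,-30,12] → ·
    (2,1)@(5, 3): e=[54,-34,16] → ·
    (3,1)@(7, 3): e=[54,-38,20] → ·
    (4,1)@(9, 3): e=[54,-42,24] → ·
    (5,1)@(11, 3): e=[54,-46,28] → ·
  covered (5 px):
    · █ █ █ █ █ · · · · · ·
    · · · · · · · · · · · ·
    · · · · · · · · · · · ·
    · · · · · · · · · · · ·
    · · · · · · · · · · · ·
    · · · · · · · · · · · ·
    · · · · · · · · · · · ·
T3:
  2·area = 104  (B↔C swapped to make it positive)
  edge (14, 0)→(6, 12): d=(-8,12) right/bottom  bias=-1
  edge (6, 12)→(0, 8): d=(-6,-4) top-left  bias=+0
  edge (0, 8)→(14, 0): d=(14,-8) top-left  bias=+0
    (6,0)@(13, 1): e=[4,94,6] → █
    (7,0)@(15, 1): e=[-20,102,22] → ·
    (4,1)@(9, 3): e=[36,66,2] → █
    (5,1)@(11, 3): e=[12,74,18] → █
    (6,1)@(13, 3): e=[-12,82,34] → ·
    (3,2)@(7, 5): e=[44,46,14] → █
    (5,2)@(11, 5): e=[-4,62,46] → ·
    (1,3)@(3, 7): e=[76,18,10] → █
    (2,3)@(5, 7): e=[52,26,26] → █
    (5,3)@(11, 7): e=[-20,50,74] → ·
    (1,4)@(3, 9): e=[60,6,38] → █
    (4,4)@(9, 9): e=[-12,30,86] → ·
  covered (13 px):
    · · · · · · █ · · · · ·
    · · · · █ █ · · · · · ·
    · · · █ █ · · · · · · ·
    · █ █ █ █ · · · · · · ·
    · █ █ █ · · · · · · · ·
    · · █ · · · · · · · · ·
    · · · · · · · · · · · ·

Result: 29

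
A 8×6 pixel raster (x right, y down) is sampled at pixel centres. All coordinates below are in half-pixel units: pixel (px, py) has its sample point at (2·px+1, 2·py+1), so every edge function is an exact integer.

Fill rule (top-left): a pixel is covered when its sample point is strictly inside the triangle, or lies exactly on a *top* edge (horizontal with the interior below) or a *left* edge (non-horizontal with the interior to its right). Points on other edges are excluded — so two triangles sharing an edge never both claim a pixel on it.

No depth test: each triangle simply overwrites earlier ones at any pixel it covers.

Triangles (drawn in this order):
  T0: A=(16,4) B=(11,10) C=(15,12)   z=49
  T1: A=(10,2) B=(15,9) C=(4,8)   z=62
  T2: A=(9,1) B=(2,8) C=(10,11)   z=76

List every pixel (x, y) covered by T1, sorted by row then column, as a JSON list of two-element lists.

T0:
  2·area = 34  (B↔C swapped to make it positive)
  edge (16, 4)→(15, 12): d=(-1,8) right/bottom  bias=-1
  edge (15, 12)→(11, 10): d=(-4,-2) top-left  bias=+0
  edge (11, 10)→(16, 4): d=(5,-6) top-left  bias=+0
    (0,2)@(1, 5): e=[119,0,-85] → ·  [on edge]
    (2,3)@(5, 7): e=[85,0,-51] → ·  [on edge]
    (7,3)@(15, 7): e=[5,20,9] → █
    (4,4)@(9, 9): e=[51,0,-17] → ·  [on edge]
    (6,4)@(13, 9): e=[19,8,7] → █
    (6,5)@(13, 11): e=[17,0,17] → █  [on edge]
  covered (5 px):
    · · · · · · · ·
    · · · · · · · ·
    · · · · · · · ·
    · · · · · · · █
    · · · · · · █ █
    · · · · · · █ █
T1:
  2·area = 72
  edge (10, 2)→(15, 9): d=(5,7) right/bottom  bias=-1
  edge (15, 9)→(4, 8): d=(-11,-1) top-left  bias=+0
  edge (4, 8)→(10, 2): d=(6,-6) top-left  bias=+0
    (5,0)@(11, 1): e=[-12,84,0] → ·  [on edge]
    (4,1)@(9, 3): e=[12,60,0] → █  [on edge]
    (5,1)@(11, 3): e=[-2,62,12] → ·
    (3,2)@(7, 5): e=[36,36,0] → █  [on edge]
    (5,2)@(11, 5): e=[8,40,24] → █
    (6,2)@(13, 5): e=[-6,42,36] → ·
    (2,3)@(5, 7): e=[60,12,0] → █  [on edge]
    (6,3)@(13, 7): e=[4,20,48] → █
    (7,3)@(15, 7): e=[-10,22,60] → ·
    (1,4)@(3, 9): e=[84,-12,0] → ·  [on edge]
    (2,4)@(5, 9): e=[70,-10,12] → ·
    (3,4)@(7, 9): e=[56,-8,24] → ·
    (7,4)@(15, 9): e=[0,0,72] → ·  [on edge]
    (0,5)@(1, 11): e=[108,-36,0] → ·  [on edge]
  covered (9 px):
    · · · · · · · ·
    · · · · █ · · ·
    · · · █ █ █ · ·
    · · █ █ █ █ █ ·
    · · · · · · · ·
    · · · · · · · ·
T2:
  2·area = 77  (B↔C swapped to make it positive)
  edge (9, 1)→(10, 11): d=(1,10) right/bottom  bias=-1
  edge (10, 11)→(2, 8): d=(-8,-3) top-left  bias=+0
  edge (2, 8)→(9, 1): d=(7,-7) top-left  bias=+0
    (4,0)@(9, 1): e=[0,77,0] → ·  [on edge]
    (3,1)@(7, 3): e=[22,55,0] → █  [on edge]
    (4,1)@(9, 3): e=[2,61,14] → █
    (5,1)@(11, 3): e=[-18,67,28] → ·
    (2,2)@(5, 5): e=[44,33,0] → █  [on edge]
    (5,2)@(11, 5): e=[-16,51,42] → ·
    (1,3)@(3, 7): e=[66,11,0] → █  [on edge]
    (5,3)@(11, 7): e=[-14,35,56] → ·
    (0,4)@(1, 9): e=[88,-11,0] → ·  [on edge]
    (1,4)@(3, 9): e=[68,-5,14] → ·
    (2,4)@(5, 9): e=[48,1,28] → █
    (5,4)@(11, 9): e=[-12,19,70] → ·
  covered (12 px):
    · · · · · · · ·
    · · · █ █ · · ·
    · · █ █ █ · · ·
    · █ █ █ █ · · ·
    · · █ █ █ · · ·
    · · · · · · · ·

Result: [[4,1],[3,2],[4,2],[5,2],[2,3],[3,3],[4,3],[5,3],[6,3]]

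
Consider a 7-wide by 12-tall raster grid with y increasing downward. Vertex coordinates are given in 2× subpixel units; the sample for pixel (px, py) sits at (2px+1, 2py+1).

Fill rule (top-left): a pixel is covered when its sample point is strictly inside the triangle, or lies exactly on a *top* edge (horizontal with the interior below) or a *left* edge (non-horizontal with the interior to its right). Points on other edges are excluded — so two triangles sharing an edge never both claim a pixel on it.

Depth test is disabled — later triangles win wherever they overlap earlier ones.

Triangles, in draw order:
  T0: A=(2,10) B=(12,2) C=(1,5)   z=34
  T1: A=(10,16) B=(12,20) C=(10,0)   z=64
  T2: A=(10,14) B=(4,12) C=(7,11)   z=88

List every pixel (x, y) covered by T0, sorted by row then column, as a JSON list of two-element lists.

T0:
  2·area = 58  (B↔C swapped to make it positive)
  edge (2, 10)→(1, 5): d=(-1,-5) top-left  bias=+0
  edge (1, 5)→(12, 2): d=(11,-3) top-left  bias=+0
  edge (12, 2)→(2, 10): d=(-10,8) right/bottom  bias=-1
    (4,1)@(9, 3): e=[42,2,14] → █
    (5,1)@(11, 3): e=[52,8,-2] → ·
    (0,2)@(1, 5): e=[0,0,58] → █  [on edge]
    (1,2)@(3, 5): e=[10,6,42] → █
    (2,2)@(5, 5): e=[20,12,26] → █
    (3,2)@(7, 5): e=[30,18,10] → █
    (4,2)@(9, 5): e=[40,24,-6] → ·
    (0,3)@(1, 7): e=[-2,22,38] → ·
    (1,3)@(3, 7): e=[8,28,22] → █
    (3,3)@(7, 7): e=[28,40,-10] → ·
    (1,4)@(3, 9): e=[6,50,2] → █
    (2,4)@(5, 9): e=[16,56,-14] → ·
    (1,7)@(3, 15): e=[0,116,-58] → ·  [on edge]
  covered (8 px):
    · · · · · · ·
    · · · · █ · ·
    █ █ █ █ · · ·
    · █ █ · · · ·
    · █ · · · · ·
    · · · · · · ·
    · · · · · · ·
    · · · · · · ·
    · · · · · · ·
    · · · · · · ·
    · · · · · · ·
    · · · · · · ·
T1:
  2·area = 32  (B↔C swapped to make it positive)
  edge (10, 16)→(10, 0): d=(0,-16) top-left  bias=+0
  edge (10, 0)→(12, 20): d=(2,20) right/bottom  bias=-1
  edge (12, 20)→(10, 16): d=(-2,-4) top-left  bias=+0
    (5,5)@(11, 11): e=[16,2,14] → █
    (6,5)@(13, 11): e=[48,-38,22] → ·
    (5,6)@(11, 13): e=[16,6,10] → █
    (6,6)@(13, 13): e=[48,-34,18] → ·
    (5,7)@(11, 15): e=[16,10,6] → █
    (6,7)@(13, 15): e=[48,-30,14] → ·
    (5,8)@(11, 17): e=[16,14,2] → █
    (6,8)@(13, 17): e=[48,-26,10] → ·
    (5,9)@(11, 19): e=[16,18,-2] → ·
  covered (4 px):
    · · · · · · ·
    · · · · · · ·
    · · · · · · ·
    · · · · · · ·
    · · · · · · ·
    · · · · · █ ·
    · · · · · █ ·
    · · · · · █ ·
    · · · · · █ ·
    · · · · · · ·
    · · · · · · ·
    · · · · · · ·
T2:
  2·area = 12
  edge (10, 14)→(4, 12): d=(-6,-2) top-left  bias=+0
  edge (4, 12)→(7, 11): d=(3,-1) top-left  bias=+0
  edge (7, 11)→(10, 14): d=(3,3) right/bottom  bias=-1
    (0,2)@(1, 5): e=[36,-24,0] → ·  [on edge]
    (1,3)@(3, 7): e=[28,-16,0] → ·  [on edge]
    (2,4)@(5, 9): e=[20,-8,0] → ·  [on edge]
    (6,4)@(13, 9): e=[36,0,-24] → ·  [on edge]
    (0,5)@(1, 11): e=[0,-6,18] → ·  [on edge]
    (3,5)@(7, 11): e=[12,0,0] → ·  [on edge]
    (0,6)@(1, 13): e=[-12,0,24] → ·  [on edge]
    (3,6)@(7, 13): e=[0,6,6] → █  [on edge]
    (4,6)@(9, 13): e=[4,8,0] → ·  [on edge]
    (3,7)@(7, 15): e=[-12,12,12] → ·
    (5,7)@(11, 15): e=[-4,16,0] → ·  [on edge]
    (6,7)@(13, 15): e=[0,18,-6] → ·  [on edge]
    (6,8)@(13, 17): e=[-12,24,0] → ·  [on edge]
  covered (1 px):
    · · · · · · ·
    · · · · · · ·
    · · · · · · ·
    · · · · · · ·
    · · · · · · ·
    · · · · · · ·
    · · · █ · · ·
    · · · · · · ·
    · · · · · · ·
    · · · · · · ·
    · · · · · · ·
    · · · · · · ·

Result: [[4,1],[0,2],[1,2],[2,2],[3,2],[1,3],[2,3],[1,4]]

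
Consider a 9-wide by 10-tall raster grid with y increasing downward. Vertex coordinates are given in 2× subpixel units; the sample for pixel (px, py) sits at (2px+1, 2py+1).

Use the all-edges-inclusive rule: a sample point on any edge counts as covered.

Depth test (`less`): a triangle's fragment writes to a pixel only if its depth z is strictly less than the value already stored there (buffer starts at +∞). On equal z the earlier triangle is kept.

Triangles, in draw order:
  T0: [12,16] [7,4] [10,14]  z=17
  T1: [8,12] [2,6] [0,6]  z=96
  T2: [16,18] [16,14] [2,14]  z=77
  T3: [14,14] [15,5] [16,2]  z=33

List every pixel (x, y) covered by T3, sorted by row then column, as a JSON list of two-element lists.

T0:
  2·area = 14  (B↔C swapped to make it positive)
  edge (12, 16)→(10, 14): d=(-2,-2) inclusive
  edge (10, 14)→(7, 4): d=(-3,-10) inclusive
  edge (7, 4)→(12, 16): d=(5,12) inclusive
    (0,2)@(1, 5): e=[0,-63,77] → .  [on edge]
    (1,3)@(3, 7): e=[0,-49,63] → .  [on edge]
    (2,4)@(5, 9): e=[0,-35,49] → .  [on edge]
    (4,4)@(9, 9): e=[8,5,1] → X
    (5,4)@(11, 9): e=[12,25,-23] → .
    (3,5)@(7, 11): e=[0,-21,35] → .  [on edge]
    (4,5)@(9, 11): e=[4,-1,11] → .
    (4,6)@(9, 13): e=[0,-7,21] → .  [on edge]
    (5,7)@(11, 15): e=[0,7,7] → X  [on edge]
    (6,7)@(13, 15): e=[4,27,-17] → .
    (5,8)@(11, 17): e=[-4,1,17] → .
    (6,8)@(13, 17): e=[0,21,-7] → .  [on edge]
    (7,9)@(15, 19): e=[0,35,-21] → .  [on edge]
  covered (2 px):
    . . . . . . . . .
    . . . . . . . . .
    . . . . . . . . .
    . . . . . . . . .
    . . . . X . . . .
    . . . . . . . . .
    . . . . . . . . .
    . . . . . X . . .
    . . . . . . . . .
    . . . . . . . . .
T1:
  2·area = 12  (B↔C swapped to make it positive)
  edge (8, 12)→(0, 6): d=(-8,-6) inclusive
  edge (0, 6)→(2, 6): d=(2,0) inclusive
  edge (2, 6)→(8, 12): d=(6,6) inclusive
    (0,2)@(1, 5): e=[14,-2,0] → .  [on edge]
    (1,3)@(3, 7): e=[10,2,0] → X  [on edge]
    (2,3)@(5, 7): e=[22,2,-12] → .
    (1,4)@(3, 9): e=[-6,6,12] → .
    (2,4)@(5, 9): e=[6,6,0] → X  [on edge]
    (3,4)@(7, 9): e=[18,6,-12] → .
    (2,5)@(5, 11): e=[-10,10,12] → .
    (3,5)@(7, 11): e=[2,10,0] → X  [on edge]
    (4,5)@(9, 11): e=[14,10,-12] → .
    (3,6)@(7, 13): e=[-14,14,12] → .
    (4,6)@(9, 13): e=[-2,14,0] → .  [on edge]
    (5,7)@(11, 15): e=[-6,18,0] → .  [on edge]
    (6,8)@(13, 17): e=[-10,22,0] → .  [on edge]
    (7,9)@(15, 19): e=[-14,26,0] → .  [on edge]
  covered (3 px):
    . . . . . . . . .
    . . . . . . . . .
    . . . . . . . . .
    . X . . . . . . .
    . . X . . . . . .
    . . . X . . . . .
    . . . . . . . . .
    . . . . . . . . .
    . . . . . . . . .
    . . . . . . . . .
T2:
  2·area = 56  (B↔C swapped to make it positive)
  edge (16, 18)→(2, 14): d=(-14,-4) inclusive
  edge (2, 14)→(16, 14): d=(14,0) inclusive
  edge (16, 14)→(16, 18): d=(0,4) inclusive
    (3,7)@(7, 15): e=[6,14,36] → X
    (4,7)@(9, 15): e=[14,14,28] → X
    (5,7)@(11, 15): e=[22,14,20] → X
    (6,7)@(13, 15): e=[30,14,12] → X
    (7,7)@(15, 15): e=[38,14,4] → X
    (8,7)@(17, 15): e=[46,14,-4] → .
    (3,8)@(7, 17): e=[-22,42,36] → .
    (4,8)@(9, 17): e=[-14,42,28] → .
    (5,8)@(11, 17): e=[-6,42,20] → .
    (6,8)@(13, 17): e=[2,42,12] → X
    (8,8)@(17, 17): e=[18,42,-4] → .
    (6,9)@(13, 19): e=[-26,70,12] → .
  covered (7 px):
    . . . . . . . . .
    . . . . . . . . .
    . . . . . . . . .
    . . . . . . . . .
    . . . . . . . . .
    . . . . . . . . .
    . . . . . . . . .
    . . . X X X X X .
    . . . . . . X X .
    . . . . . . . . .
T3:
  2·area = 6
  edge (14, 14)→(15, 5): d=(1,-9) inclusive
  edge (15, 5)→(16, 2): d=(1,-3) inclusive
  edge (16, 2)→(14, 14): d=(-2,12) inclusive
    (7,2)@(15, 5): e=[0,0,6] → X  [on edge]
    (8,2)@(17, 5): e=[18,6,-18] → .
    (7,3)@(15, 7): e=[2,2,2] → X
    (8,3)@(17, 7): e=[20,8,-22] → .
    (7,4)@(15, 9): e=[4,4,-2] → .
    (6,5)@(13, 11): e=[-12,0,18] → .  [on edge]
    (5,8)@(11, 17): e=[-24,0,30] → .  [on edge]
  covered (2 px):
    . . . . . . . . .
    . . . . . . . . .
    . . . . . . . X .
    . . . . . . . X .
    . . . . . . . . .
    . . . . . . . . .
    . . . . . . . . .
    . . . . . . . . .
    . . . . . . . . .
    . . . . . . . . .

Answer: [[7,2],[7,3]]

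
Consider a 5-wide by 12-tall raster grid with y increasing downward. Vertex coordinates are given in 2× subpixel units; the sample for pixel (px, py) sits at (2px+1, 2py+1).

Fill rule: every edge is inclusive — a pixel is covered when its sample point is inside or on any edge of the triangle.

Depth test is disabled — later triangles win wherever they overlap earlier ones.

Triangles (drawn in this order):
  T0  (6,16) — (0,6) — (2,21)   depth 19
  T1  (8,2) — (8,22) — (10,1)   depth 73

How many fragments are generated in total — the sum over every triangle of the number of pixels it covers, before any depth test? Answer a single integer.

T0:
  2·area = 70  (B↔C swapped to make it positive)
  edge (6, 16)→(2, 21): d=(-4,5) inclusive
  edge (2, 21)→(0, 6): d=(-2,-15) inclusive
  edge (0, 6)→(6, 16): d=(6,10) inclusive
    (0,4)@(1, 9): e=[53,9,8] → █
    (1,4)@(3, 9): e=[43,39,-12] → ·
    (0,5)@(1, 11): e=[45,5,20] → █
    (1,5)@(3, 11): e=[35,35,0] → █  [on edge]
    (2,5)@(5, 11): e=[25,65,-20] → ·
    (0,6)@(1, 13): e=[37,1,32] → █
    (2,6)@(5, 13): e=[17,61,-8] → ·
    (0,7)@(1, 15): e=[29,-3,44] → ·
    (1,7)@(3, 15): e=[19,27,24] → █
    (2,7)@(5, 15): e=[9,57,4] → █
    (3,7)@(7, 15): e=[-1,87,-16] → ·
    (1,8)@(3, 17): e=[11,23,36] → █
    (4,10)@(9, 21): e=[-35,105,0] → ·  [on edge]
  covered (10 px):
    · · · · ·
    · · · · ·
    · · · · ·
    · · · · ·
    █ · · · ·
    █ █ · · ·
    █ █ · · ·
    · █ █ · ·
    · █ █ · ·
    · █ · · ·
    · · · · ·
    · · · · ·
T1:
  2·area = 40  (B↔C swapped to make it positive)
  edge (8, 2)→(10, 1): d=(2,-1) inclusive
  edge (10, 1)→(8, 22): d=(-2,21) inclusive
  edge (8, 22)→(8, 2): d=(0,-20) inclusive
    (4,1)@(9, 3): e=[3,17,20] → █
    (4,2)@(9, 5): e=[7,13,20] → █
    (4,3)@(9, 7): e=[11,9,20] → █
    (4,4)@(9, 9): e=[15,5,20] → █
    (4,5)@(9, 11): e=[19,1,20] → █
    (4,6)@(9, 13): e=[23,-3,20] → ·
  covered (5 px):
    · · · · ·
    · · · · █
    · · · · █
    · · · · █
    · · · · █
    · · · · █
    · · · · ·
    · · · · ·
    · · · · ·
    · · · · ·
    · · · · ·
    · · · · ·

Final: 15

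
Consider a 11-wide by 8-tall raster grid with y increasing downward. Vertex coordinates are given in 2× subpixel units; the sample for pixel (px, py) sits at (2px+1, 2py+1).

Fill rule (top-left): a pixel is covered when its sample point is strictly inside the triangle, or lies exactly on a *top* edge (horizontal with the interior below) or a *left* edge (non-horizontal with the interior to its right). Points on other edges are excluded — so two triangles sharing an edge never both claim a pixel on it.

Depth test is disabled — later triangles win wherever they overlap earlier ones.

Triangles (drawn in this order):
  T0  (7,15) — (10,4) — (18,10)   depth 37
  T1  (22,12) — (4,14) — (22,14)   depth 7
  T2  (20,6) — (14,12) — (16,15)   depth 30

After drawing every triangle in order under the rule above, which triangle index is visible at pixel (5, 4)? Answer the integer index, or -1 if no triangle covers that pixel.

T0:
  2·area = 106
  edge (7, 15)→(10, 4): d=(3,-11) top-left  bias=+0
  edge (10, 4)→(18, 10): d=(8,6) right/bottom  bias=-1
  edge (18, 10)→(7, 15): d=(-11,5) right/bottom  bias=-1
    (5,2)@(11, 5): e=[14,2,90] → X
    (6,2)@(13, 5): e=[36,-10,80] → .
    (5,3)@(11, 7): e=[20,18,68] → X
    (6,3)@(13, 7): e=[42,6,58] → X
    (7,3)@(15, 7): e=[64,-6,48] → .
    (4,4)@(9, 9): e=[4,46,56] → X
    (7,4)@(15, 9): e=[70,10,26] → X
    (8,4)@(17, 9): e=[92,-2,16] → .
    (4,5)@(9, 11): e=[10,62,34] → X
    (8,5)@(17, 11): e=[98,14,-6] → .
    (4,6)@(9, 13): e=[16,78,12] → X
    (6,6)@(13, 13): e=[60,54,-8] → .
    (3,7)@(7, 15): e=[0,106,0] → .  [on edge]
  covered (13 px):
    . . . . . . . . . . .
    . . . . . . . . . . .
    . . . . . X . . . . .
    . . . . . X X . . . .
    . . . . X X X X . . .
    . . . . X X X X . . .
    . . . . X X . . . . .
    . . . . . . . . . . .
T1:
  2·area = 36  (B↔C swapped to make it positive)
  edge (22, 12)→(22, 14): d=(0,2) right/bottom  bias=-1
  edge (22, 14)→(4, 14): d=(-18,0) right/bottom  bias=-1
  edge (4, 14)→(22, 12): d=(18,-2) top-left  bias=+0
    (6,6)@(13, 13): e=[18,18,0] → X  [on edge]
    (7,6)@(15, 13): e=[14,18,4] → X
    (8,6)@(17, 13): e=[10,18,8] → X
    (9,6)@(19, 13): e=[6,18,12] → X
    (10,6)@(21, 13): e=[2,18,16] → X
    (6,7)@(13, 15): e=[18,-18,36] → .
    (7,7)@(15, 15): e=[14,-18,40] → .
    (8,7)@(17, 15): e=[10,-18,44] → .
    (9,7)@(19, 15): e=[6,-18,48] → .
    (10,7)@(21, 15): e=[2,-18,52] → .
  covered (5 px):
    . . . . . . . . . . .
    . . . . . . . . . . .
    . . . . . . . . . . .
    . . . . . . . . . . .
    . . . . . . . . . . .
    . . . . . . . . . . .
    . . . . . . X X X X X
    . . . . . . . . . . .
T2:
  2·area = 30  (B↔C swapped to make it positive)
  edge (20, 6)→(16, 15): d=(-4,9) right/bottom  bias=-1
  edge (16, 15)→(14, 12): d=(-2,-3) top-left  bias=+0
  edge (14, 12)→(20, 6): d=(6,-6) top-left  bias=+0
    (10,2)@(21, 5): e=[-5,35,0] → .  [on edge]
    (9,3)@(19, 7): e=[5,25,0] → X  [on edge]
    (10,3)@(21, 7): e=[-13,31,12] → .
    (8,4)@(17, 9): e=[15,15,0] → X  [on edge]
    (9,4)@(19, 9): e=[-3,21,12] → .
    (7,5)@(15, 11): e=[25,5,0] → X  [on edge]
    (9,5)@(19, 11): e=[-11,17,24] → .
    (6,6)@(13, 13): e=[35,-5,0] → .  [on edge]
    (7,6)@(15, 13): e=[17,1,12] → X
    (8,6)@(17, 13): e=[-1,7,24] → .
    (5,7)@(11, 15): e=[45,-15,0] → .  [on edge]
    (7,7)@(15, 15): e=[9,-3,24] → .
  covered (5 px):
    . . . . . . . . . . .
    . . . . . . . . . . .
    . . . . . . . . . . .
    . . . . . . . . . X .
    . . . . . . . . X . .
    . . . . . . . X X . .
    . . . . . . . X . . .
    . . . . . . . . . . .

Z-buffer (winner per pixel, '.' = empty):
  . . . . . . . . . . .
  . . . . . . . . . . .
  . . . . . 0 . . . . .
  . . . . . 0 0 . . 2 .
  . . . . 0 0 0 0 2 . .
  . . . . 0 0 0 2 2 . .
  . . . . 0 0 1 2 1 1 1
  . . . . . . . . . . .

Answer: 0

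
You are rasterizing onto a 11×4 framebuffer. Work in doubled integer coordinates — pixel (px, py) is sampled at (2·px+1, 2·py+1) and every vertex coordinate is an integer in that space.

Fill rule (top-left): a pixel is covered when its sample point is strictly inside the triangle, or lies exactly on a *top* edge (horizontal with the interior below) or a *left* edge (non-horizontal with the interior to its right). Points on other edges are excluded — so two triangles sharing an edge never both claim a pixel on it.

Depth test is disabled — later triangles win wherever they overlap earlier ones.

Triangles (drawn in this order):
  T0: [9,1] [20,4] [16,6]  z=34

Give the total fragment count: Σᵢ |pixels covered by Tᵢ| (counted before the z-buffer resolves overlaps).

T0:
  2·area = 34
  edge (9, 1)→(20, 4): d=(11,3) right/bottom  bias=-1
  edge (20, 4)→(16, 6): d=(-4,2) right/bottom  bias=-1
  edge (16, 6)→(9, 1): d=(-7,-5) top-left  bias=+0
    (4,0)@(9, 1): e=[0,34,0] → ·  [on edge]
    (6,1)@(13, 3): e=[10,18,6] → █
    (7,1)@(15, 3): e=[4,14,16] → █
    (8,1)@(17, 3): e=[-2,10,26] → ·
    (6,2)@(13, 5): e=[32,10,-8] → ·
    (7,2)@(15, 5): e=[26,6,2] → █
    (8,2)@(17, 5): e=[20,2,12] → █
    (9,2)@(19, 5): e=[14,-2,22] → ·
    (7,3)@(15, 7): e=[48,-2,-12] → ·
    (8,3)@(17, 7): e=[42,-6,-2] → ·
  covered (4 px):
    · · · · · · · · · · ·
    · · · · · · █ █ · · ·
    · · · · · · · █ █ · ·
    · · · · · · · · · · ·

Answer: 4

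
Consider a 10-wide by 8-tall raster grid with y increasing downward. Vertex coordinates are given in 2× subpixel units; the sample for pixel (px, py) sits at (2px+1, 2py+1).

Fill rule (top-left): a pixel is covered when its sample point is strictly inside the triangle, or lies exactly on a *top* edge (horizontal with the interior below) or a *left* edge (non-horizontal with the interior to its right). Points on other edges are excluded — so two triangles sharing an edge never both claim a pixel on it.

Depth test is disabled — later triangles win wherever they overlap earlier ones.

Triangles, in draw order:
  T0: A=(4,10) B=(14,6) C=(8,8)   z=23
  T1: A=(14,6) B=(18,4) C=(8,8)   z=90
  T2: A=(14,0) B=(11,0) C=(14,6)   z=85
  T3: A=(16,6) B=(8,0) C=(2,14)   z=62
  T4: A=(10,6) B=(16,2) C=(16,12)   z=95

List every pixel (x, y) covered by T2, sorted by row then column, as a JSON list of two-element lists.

T0:
  2·area = 4  (B↔C swapped to make it positive)
  edge (4, 10)→(8, 8): d=(4,-2) top-left  bias=+0
  edge (8, 8)→(14, 6): d=(6,-2) top-left  bias=+0
  edge (14, 6)→(4, 10): d=(-10,4) right/bottom  bias=-1
    (8,2)@(17, 5): e=[6,0,-2] → ·  [on edge]
    (5,3)@(11, 7): e=[2,0,2] → #  [on edge]
    (6,3)@(13, 7): e=[6,4,-6] → ·
    (2,4)@(5, 9): e=[-2,0,6] → ·  [on edge]
    (5,4)@(11, 9): e=[10,12,-18] → ·
  covered (1 px):
    · · · · · · · · · ·
    · · · · · · · · · ·
    · · · · · · · · · ·
    · · · · · # · · · ·
    · · · · · · · · · ·
    · · · · · · · · · ·
    · · · · · · · · · ·
    · · · · · · · · · ·
T1:
  2·area = 4  (B↔C swapped to make it positive)
  edge (14, 6)→(8, 8): d=(-6,2) right/bottom  bias=-1
  edge (8, 8)→(18, 4): d=(10,-4) top-left  bias=+0
  edge (18, 4)→(14, 6): d=(-4,2) right/bottom  bias=-1
    (8,2)@(17, 5): e=[0,6,-2] → ·  [on edge]
    (5,3)@(11, 7): e=[0,2,2] → ·  [on edge]
    (2,4)@(5, 9): e=[0,-2,6] → ·  [on edge]
  covered (0 px):
    · · · · · · · · · ·
    · · · · · · · · · ·
    · · · · · · · · · ·
    · · · · · · · · · ·
    · · · · · · · · · ·
    · · · · · · · · · ·
    · · · · · · · · · ·
    · · · · · · · · · ·
T2:
  2·area = 18  (B↔C swapped to make it positive)
  edge (14, 0)→(14, 6): d=(0,6) right/bottom  bias=-1
  edge (14, 6)→(11, 0): d=(-3,-6) top-left  bias=+0
  edge (11, 0)→(14, 0): d=(3,0) top-left  bias=+0
    (6,0)@(13, 1): e=[6,9,3] → #
    (7,0)@(15, 1): e=[-6,21,3] → ·
    (6,1)@(13, 3): e=[6,3,9] → #
    (7,1)@(15, 3): e=[-6,15,9] → ·
    (6,2)@(13, 5): e=[6,-3,15] → ·
  covered (2 px):
    · · · · · · # · · ·
    · · · · · · # · · ·
    · · · · · · · · · ·
    · · · · · · · · · ·
    · · · · · · · · · ·
    · · · · · · · · · ·
    · · · · · · · · · ·
    · · · · · · · · · ·
T3:
  2·area = 148  (B↔C swapped to make it positive)
  edge (16, 6)→(2, 14): d=(-14,8) right/bottom  bias=-1
  edge (2, 14)→(8, 0): d=(6,-14) top-left  bias=+0
  edge (8, 0)→(16, 6): d=(8,6) right/bottom  bias=-1
    (4,0)@(9, 1): e=[126,20,2] → #
    (5,0)@(11, 1): e=[110,48,-10] → ·
    (3,1)@(7, 3): e=[114,4,30] → #
    (5,1)@(11, 3): e=[82,60,6] → #
    (6,1)@(13, 3): e=[66,88,-6] → ·
    (3,2)@(7, 5): e=[86,16,46] → #
    (6,2)@(13, 5): e=[38,100,10] → #
    (7,2)@(15, 5): e=[22,128,-2] → ·
    (2,3)@(5, 7): e=[74,0,74] → #  [on edge]
    (7,3)@(15, 7): e=[-6,140,14] → ·
    (2,4)@(5, 9): e=[46,12,90] → #
    (5,4)@(11, 9): e=[-2,96,54] → ·
  covered (19 px):
    · · · · # · · · · ·
    · · · # # # · · · ·
    · · · # # # # · · ·
    · · # # # # # · · ·
    · · # # # · · · · ·
    · · # # · · · · · ·
    · # · · · · · · · ·
    · · · · · · · · · ·
T4:
  2·area = 60
  edge (10, 6)→(16, 2): d=(6,-4) top-left  bias=+0
  edge (16, 2)→(16, 12): d=(0,10) right/bottom  bias=-1
  edge (16, 12)→(10, 6): d=(-6,-6) top-left  bias=+0
    (2,0)@(5, 1): e=[-50,110,0] → ·  [on edge]
    (3,1)@(7, 3): e=[-30,90,0] → ·  [on edge]
    (7,1)@(15, 3): e=[2,10,48] → #
    (8,1)@(17, 3): e=[10,-10,60] → ·
    (4,2)@(9, 5): e=[-10,70,0] → ·  [on edge]
    (6,2)@(13, 5): e=[6,30,24] → #
    (8,2)@(17, 5): e=[22,-10,48] → ·
    (5,3)@(11, 7): e=[10,50,0] → #  [on edge]
    (8,3)@(17, 7): e=[34,-10,36] → ·
    (5,4)@(11, 9): e=[22,50,-12] → ·
    (6,4)@(13, 9): e=[30,30,0] → #  [on edge]
    (8,4)@(17, 9): e=[46,-10,24] → ·
    (7,5)@(15, 11): e=[50,10,0] → #  [on edge]
    (8,6)@(17, 13): e=[70,-10,0] → ·  [on edge]
    (9,7)@(19, 15): e=[90,-30,0] → ·  [on edge]
  covered (9 px):
    · · · · · · · · · ·
    · · · · · · · # · ·
    · · · · · · # # · ·
    · · · · · # # # · ·
    · · · · · · # # · ·
    · · · · · · · # · ·
    · · · · · · · · · ·
    · · · · · · · · · ·

Result: [[6,0],[6,1]]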